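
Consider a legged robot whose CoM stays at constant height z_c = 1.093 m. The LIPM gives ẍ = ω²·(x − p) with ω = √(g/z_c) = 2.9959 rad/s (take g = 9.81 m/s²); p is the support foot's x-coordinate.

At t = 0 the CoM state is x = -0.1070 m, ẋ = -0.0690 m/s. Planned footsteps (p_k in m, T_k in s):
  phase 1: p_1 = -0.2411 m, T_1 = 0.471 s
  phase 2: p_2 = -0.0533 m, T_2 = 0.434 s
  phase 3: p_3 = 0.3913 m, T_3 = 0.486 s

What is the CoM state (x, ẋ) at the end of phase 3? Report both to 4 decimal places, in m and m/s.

phase 1: p=-0.2411, T=0.471, ωT=1.411069, cosh=2.172109, sinh=1.928227; start (x,ẋ)=(-0.107000, -0.069000) → end (x,ẋ)=(0.005770, 0.624790)
phase 2: p=-0.0533, T=0.434, ωT=1.300221, cosh=1.971289, sinh=1.698817; start (x,ẋ)=(0.005770, 0.624790) → end (x,ẋ)=(0.417429, 1.532277)
phase 3: p=0.3913, T=0.486, ωT=1.456007, cosh=2.260984, sinh=2.027818; start (x,ẋ)=(0.417429, 1.532277) → end (x,ẋ)=(1.487522, 3.623193)

x = 1.4875, ẋ = 3.6232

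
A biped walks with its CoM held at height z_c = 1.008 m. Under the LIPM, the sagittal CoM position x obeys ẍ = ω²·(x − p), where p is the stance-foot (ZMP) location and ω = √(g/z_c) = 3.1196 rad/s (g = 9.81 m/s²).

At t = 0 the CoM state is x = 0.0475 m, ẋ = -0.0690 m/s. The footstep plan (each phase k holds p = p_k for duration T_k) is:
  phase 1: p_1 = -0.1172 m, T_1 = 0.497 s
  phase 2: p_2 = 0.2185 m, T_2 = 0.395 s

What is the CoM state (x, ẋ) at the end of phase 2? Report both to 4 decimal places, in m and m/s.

phase 1: p=-0.1172, T=0.497, ωT=1.550441, cosh=2.462852, sinh=2.250697; start (x,ẋ)=(0.047500, -0.069000) → end (x,ẋ)=(0.238650, 0.986467)
phase 2: p=0.2185, T=0.395, ωT=1.232242, cosh=1.860273, sinh=1.568635; start (x,ẋ)=(0.238650, 0.986467) → end (x,ẋ)=(0.752013, 1.933705)

x = 0.7520, ẋ = 1.9337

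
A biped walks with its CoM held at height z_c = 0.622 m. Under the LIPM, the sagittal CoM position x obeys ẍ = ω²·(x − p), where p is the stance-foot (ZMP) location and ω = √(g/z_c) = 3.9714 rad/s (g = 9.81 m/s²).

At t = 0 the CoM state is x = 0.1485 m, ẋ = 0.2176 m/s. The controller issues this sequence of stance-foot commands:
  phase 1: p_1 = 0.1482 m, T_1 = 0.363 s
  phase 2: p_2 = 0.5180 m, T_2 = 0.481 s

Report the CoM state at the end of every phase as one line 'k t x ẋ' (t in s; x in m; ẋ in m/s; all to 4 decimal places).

1 0.3630 0.2582 0.4881
2 0.8440 0.0273 -1.7237

phase 1: p=0.1482, T=0.363, ωT=1.441618, cosh=2.232038, sinh=1.995493; start (x,ẋ)=(0.148500, 0.217600) → end (x,ẋ)=(0.258206, 0.488069)
phase 2: p=0.5180, T=0.481, ωT=1.910243, cosh=3.451389, sinh=3.303344; start (x,ẋ)=(0.258206, 0.488069) → end (x,ẋ)=(0.027318, -1.723694)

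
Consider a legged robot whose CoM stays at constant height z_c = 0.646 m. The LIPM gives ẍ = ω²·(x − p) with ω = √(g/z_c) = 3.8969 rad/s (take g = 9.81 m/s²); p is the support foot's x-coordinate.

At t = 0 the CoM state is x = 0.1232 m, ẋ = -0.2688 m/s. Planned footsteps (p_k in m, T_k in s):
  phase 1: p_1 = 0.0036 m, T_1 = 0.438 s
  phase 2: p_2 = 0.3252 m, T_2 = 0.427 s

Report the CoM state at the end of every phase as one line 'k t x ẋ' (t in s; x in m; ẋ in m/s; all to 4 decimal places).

phase 1: p=0.0036, T=0.438, ωT=1.706842, cosh=2.846484, sinh=2.665046; start (x,ẋ)=(0.123200, -0.268800) → end (x,ẋ)=(0.160210, 0.476961)
phase 2: p=0.3252, T=0.427, ωT=1.663976, cosh=2.734825, sinh=2.545440; start (x,ẋ)=(0.160210, 0.476961) → end (x,ẋ)=(0.185531, -0.332183)

1 0.4380 0.1602 0.4770
2 0.8650 0.1855 -0.3322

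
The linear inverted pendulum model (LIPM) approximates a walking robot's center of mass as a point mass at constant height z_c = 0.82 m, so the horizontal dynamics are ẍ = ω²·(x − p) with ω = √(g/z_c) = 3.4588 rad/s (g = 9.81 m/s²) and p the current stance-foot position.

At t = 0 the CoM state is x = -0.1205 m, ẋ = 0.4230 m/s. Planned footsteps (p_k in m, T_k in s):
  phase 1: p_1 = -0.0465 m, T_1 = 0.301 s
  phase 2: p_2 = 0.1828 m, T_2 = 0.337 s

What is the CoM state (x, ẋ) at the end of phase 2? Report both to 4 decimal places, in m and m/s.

phase 1: p=-0.0465, T=0.301, ωT=1.041099, cosh=1.592697, sinh=1.239630; start (x,ẋ)=(-0.120500, 0.423000) → end (x,ẋ)=(-0.012757, 0.356426)
phase 2: p=0.1828, T=0.337, ωT=1.165616, cosh=1.759814, sinh=1.448083; start (x,ẋ)=(-0.012757, 0.356426) → end (x,ẋ)=(-0.012120, -0.352228)

x = -0.0121, ẋ = -0.3522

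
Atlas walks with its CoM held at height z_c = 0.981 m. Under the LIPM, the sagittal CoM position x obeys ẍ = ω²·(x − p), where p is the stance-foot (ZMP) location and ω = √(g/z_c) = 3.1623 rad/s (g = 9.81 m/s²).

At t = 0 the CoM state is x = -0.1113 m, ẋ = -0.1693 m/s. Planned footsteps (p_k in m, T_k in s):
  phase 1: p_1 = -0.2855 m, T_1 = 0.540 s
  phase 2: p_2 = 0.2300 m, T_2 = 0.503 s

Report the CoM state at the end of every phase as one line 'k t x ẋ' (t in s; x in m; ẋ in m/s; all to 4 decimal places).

phase 1: p=-0.2855, T=0.540, ωT=1.707642, cosh=2.848616, sinh=2.667323; start (x,ẋ)=(-0.111300, -0.169300) → end (x,ẋ)=(0.067928, 0.987085)
phase 2: p=0.2300, T=0.503, ωT=1.590637, cosh=2.555334, sinh=2.351539; start (x,ẋ)=(0.067928, 0.987085) → end (x,ẋ)=(0.549866, 1.317124)

1 0.5400 0.0679 0.9871
2 1.0430 0.5499 1.3171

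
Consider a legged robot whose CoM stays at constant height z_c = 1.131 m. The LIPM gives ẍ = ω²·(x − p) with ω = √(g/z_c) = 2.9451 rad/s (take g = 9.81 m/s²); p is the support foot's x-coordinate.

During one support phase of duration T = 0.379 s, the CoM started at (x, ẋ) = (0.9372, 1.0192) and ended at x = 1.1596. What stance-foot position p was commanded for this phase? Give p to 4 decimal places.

p = 1.2982

ωT = 2.9451·0.379 = 1.116193; cosh(ωT) = 1.690366, sinh(ωT) = 1.362842
x(T) = p + (x₀−p)·cosh(ωT) + (ẋ₀/ω)·sinh(ωT) ⇒ p·(1 − cosh) = x(T) − x₀·cosh − (ẋ₀/ω)·sinh
numerator   = 1.1596 − (0.9372)·1.690366 − (1.0192/2.9451)·1.362842 = -0.896245
denominator = 1 − 1.690366 = -0.690366
p = -0.896245 / -0.690366 = 1.2982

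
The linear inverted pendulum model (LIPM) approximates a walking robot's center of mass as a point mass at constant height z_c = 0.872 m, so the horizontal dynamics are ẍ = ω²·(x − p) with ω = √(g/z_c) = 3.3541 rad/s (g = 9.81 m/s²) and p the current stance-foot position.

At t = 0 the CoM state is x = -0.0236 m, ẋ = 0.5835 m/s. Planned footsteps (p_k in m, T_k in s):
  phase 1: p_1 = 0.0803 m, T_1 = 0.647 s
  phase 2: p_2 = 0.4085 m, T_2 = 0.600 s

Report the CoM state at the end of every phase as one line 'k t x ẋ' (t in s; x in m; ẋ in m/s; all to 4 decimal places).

1 0.6470 0.3713 1.0824
2 1.2470 1.4525 3.6632

phase 1: p=0.0803, T=0.647, ωT=2.170103, cosh=4.436675, sinh=4.322509; start (x,ẋ)=(-0.023600, 0.583500) → end (x,ẋ)=(0.371300, 1.082444)
phase 2: p=0.4085, T=0.600, ωT=2.012460, cosh=3.807680, sinh=3.674020; start (x,ẋ)=(0.371300, 1.082444) → end (x,ẋ)=(1.452544, 3.663183)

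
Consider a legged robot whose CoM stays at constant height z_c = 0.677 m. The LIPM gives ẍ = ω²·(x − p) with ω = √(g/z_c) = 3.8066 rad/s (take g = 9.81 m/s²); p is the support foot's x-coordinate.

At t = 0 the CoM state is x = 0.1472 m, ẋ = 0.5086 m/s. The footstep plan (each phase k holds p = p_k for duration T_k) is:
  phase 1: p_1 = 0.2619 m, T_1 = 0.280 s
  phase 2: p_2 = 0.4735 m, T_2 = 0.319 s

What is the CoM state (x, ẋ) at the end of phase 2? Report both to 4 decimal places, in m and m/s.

phase 1: p=0.2619, T=0.280, ωT=1.065848, cosh=1.623868, sinh=1.279432; start (x,ẋ)=(0.147200, 0.508600) → end (x,ẋ)=(0.246587, 0.267277)
phase 2: p=0.4735, T=0.319, ωT=1.214305, cosh=1.832435, sinh=1.535519; start (x,ẋ)=(0.246587, 0.267277) → end (x,ẋ)=(0.165513, -0.836560)

x = 0.1655, ẋ = -0.8366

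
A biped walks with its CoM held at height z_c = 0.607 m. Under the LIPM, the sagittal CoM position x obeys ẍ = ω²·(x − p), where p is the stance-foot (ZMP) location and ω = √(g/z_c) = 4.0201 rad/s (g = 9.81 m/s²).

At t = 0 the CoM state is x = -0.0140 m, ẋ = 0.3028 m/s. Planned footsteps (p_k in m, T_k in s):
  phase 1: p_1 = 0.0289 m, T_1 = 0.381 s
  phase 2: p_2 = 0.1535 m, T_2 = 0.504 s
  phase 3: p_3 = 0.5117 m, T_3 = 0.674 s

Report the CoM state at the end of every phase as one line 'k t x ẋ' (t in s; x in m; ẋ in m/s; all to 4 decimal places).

1 0.3810 0.0911 0.3528
2 0.8850 0.2398 0.4267
3 1.5590 -0.7457 -4.9537

phase 1: p=0.0289, T=0.381, ωT=1.531658, cosh=2.421009, sinh=2.204832; start (x,ẋ)=(-0.014000, 0.302800) → end (x,ẋ)=(0.091110, 0.352831)
phase 2: p=0.1535, T=0.504, ωT=2.026130, cosh=3.858262, sinh=3.726418; start (x,ẋ)=(0.091110, 0.352831) → end (x,ẋ)=(0.239839, 0.426677)
phase 3: p=0.5117, T=0.674, ωT=2.709547, cosh=7.544521, sinh=7.477954; start (x,ẋ)=(0.239839, 0.426677) → end (x,ẋ)=(-0.745685, -4.953661)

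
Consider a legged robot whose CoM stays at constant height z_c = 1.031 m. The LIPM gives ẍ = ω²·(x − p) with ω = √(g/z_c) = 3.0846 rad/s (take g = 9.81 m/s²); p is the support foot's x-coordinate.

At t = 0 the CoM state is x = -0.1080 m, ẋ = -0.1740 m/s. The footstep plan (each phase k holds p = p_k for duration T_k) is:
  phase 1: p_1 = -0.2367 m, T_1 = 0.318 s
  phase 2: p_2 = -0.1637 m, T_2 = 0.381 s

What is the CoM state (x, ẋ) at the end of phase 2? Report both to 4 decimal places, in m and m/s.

phase 1: p=-0.2367, T=0.318, ωT=0.980903, cosh=1.520918, sinh=1.145945; start (x,ẋ)=(-0.108000, -0.174000) → end (x,ẋ)=(-0.105600, 0.190287)
phase 2: p=-0.1637, T=0.381, ωT=1.175233, cosh=1.773822, sinh=1.465075; start (x,ẋ)=(-0.105600, 0.190287) → end (x,ẋ)=(0.029739, 0.600099)

x = 0.0297, ẋ = 0.6001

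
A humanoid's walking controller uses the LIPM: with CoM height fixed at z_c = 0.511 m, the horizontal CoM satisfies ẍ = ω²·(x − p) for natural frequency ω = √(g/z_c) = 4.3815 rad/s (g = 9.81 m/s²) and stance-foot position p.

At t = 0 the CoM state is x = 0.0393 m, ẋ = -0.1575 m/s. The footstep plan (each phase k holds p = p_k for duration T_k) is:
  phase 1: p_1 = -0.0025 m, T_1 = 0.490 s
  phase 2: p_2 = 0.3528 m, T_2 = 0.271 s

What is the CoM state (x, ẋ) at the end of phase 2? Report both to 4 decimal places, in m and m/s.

x = -0.2003, ẋ = -1.9607

phase 1: p=-0.0025, T=0.490, ωT=2.146935, cosh=4.337714, sinh=4.220872; start (x,ẋ)=(0.039300, -0.157500) → end (x,ẋ)=(0.027090, 0.089849)
phase 2: p=0.3528, T=0.271, ωT=1.187387, cosh=1.791760, sinh=1.486742; start (x,ẋ)=(0.027090, 0.089849) → end (x,ẋ)=(-0.200305, -1.960737)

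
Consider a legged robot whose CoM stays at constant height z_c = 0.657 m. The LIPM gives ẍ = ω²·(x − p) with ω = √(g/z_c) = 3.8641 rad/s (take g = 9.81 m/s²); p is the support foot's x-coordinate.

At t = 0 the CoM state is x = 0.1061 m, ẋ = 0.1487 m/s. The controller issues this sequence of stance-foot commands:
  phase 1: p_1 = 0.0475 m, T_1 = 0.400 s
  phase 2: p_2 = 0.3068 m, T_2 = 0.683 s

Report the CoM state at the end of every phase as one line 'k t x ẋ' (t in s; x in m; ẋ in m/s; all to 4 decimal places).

1 0.4000 0.2773 0.8716
2 1.0830 1.6706 5.3404

phase 1: p=0.0475, T=0.400, ωT=1.545640, cosh=2.452074, sinh=2.238899; start (x,ẋ)=(0.106100, 0.148700) → end (x,ẋ)=(0.277350, 0.871591)
phase 2: p=0.3068, T=0.683, ωT=2.639180, cosh=7.036571, sinh=6.965151; start (x,ẋ)=(0.277350, 0.871591) → end (x,ẋ)=(1.670640, 5.340391)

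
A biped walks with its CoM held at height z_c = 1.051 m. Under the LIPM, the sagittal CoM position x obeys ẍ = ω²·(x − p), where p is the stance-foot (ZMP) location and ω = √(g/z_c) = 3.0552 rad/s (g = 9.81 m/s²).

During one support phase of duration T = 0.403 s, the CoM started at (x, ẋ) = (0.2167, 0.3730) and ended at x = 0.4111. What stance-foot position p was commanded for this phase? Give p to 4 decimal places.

ωT = 3.0552·0.403 = 1.231246; cosh(ωT) = 1.858711, sinh(ωT) = 1.566782
x(T) = p + (x₀−p)·cosh(ωT) + (ẋ₀/ω)·sinh(ωT) ⇒ p·(1 − cosh) = x(T) − x₀·cosh − (ẋ₀/ω)·sinh
numerator   = 0.4111 − (0.2167)·1.858711 − (0.3730/3.0552)·1.566782 = -0.182966
denominator = 1 − 1.858711 = -0.858711
p = -0.182966 / -0.858711 = 0.2131

p = 0.2131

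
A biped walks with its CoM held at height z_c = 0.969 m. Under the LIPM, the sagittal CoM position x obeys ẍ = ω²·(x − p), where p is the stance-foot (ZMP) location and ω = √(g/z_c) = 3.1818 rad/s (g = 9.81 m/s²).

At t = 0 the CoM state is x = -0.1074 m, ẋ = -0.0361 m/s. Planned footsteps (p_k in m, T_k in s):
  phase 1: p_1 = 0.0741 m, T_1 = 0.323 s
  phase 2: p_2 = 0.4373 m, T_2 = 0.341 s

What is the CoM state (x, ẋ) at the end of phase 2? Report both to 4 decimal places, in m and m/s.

phase 1: p=0.0741, T=0.323, ωT=1.027721, cosh=1.576256, sinh=1.218435; start (x,ẋ)=(-0.107400, -0.036100) → end (x,ẋ)=(-0.225815, -0.760545)
phase 2: p=0.4373, T=0.341, ωT=1.084994, cosh=1.648663, sinh=1.310759; start (x,ẋ)=(-0.225815, -0.760545) → end (x,ẋ)=(-0.969263, -4.019449)

x = -0.9693, ẋ = -4.0194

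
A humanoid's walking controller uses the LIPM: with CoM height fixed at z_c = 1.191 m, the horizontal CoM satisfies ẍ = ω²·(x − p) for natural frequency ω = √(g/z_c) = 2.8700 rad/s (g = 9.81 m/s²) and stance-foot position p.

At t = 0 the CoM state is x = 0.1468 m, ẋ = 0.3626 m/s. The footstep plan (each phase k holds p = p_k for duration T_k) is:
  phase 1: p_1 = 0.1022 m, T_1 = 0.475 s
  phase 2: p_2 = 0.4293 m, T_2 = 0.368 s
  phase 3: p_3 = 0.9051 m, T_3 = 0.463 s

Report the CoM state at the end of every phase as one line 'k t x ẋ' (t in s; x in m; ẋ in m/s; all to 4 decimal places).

1 0.4750 0.4258 0.9889
2 0.8430 0.8592 1.5810
3 1.3060 1.7795 2.9632

phase 1: p=0.1022, T=0.475, ωT=1.363250, cosh=2.082352, sinh=1.826524; start (x,ẋ)=(0.146800, 0.362600) → end (x,ẋ)=(0.425839, 0.988860)
phase 2: p=0.4293, T=0.368, ωT=1.056160, cosh=1.611549, sinh=1.263760; start (x,ẋ)=(0.425839, 0.988860) → end (x,ẋ)=(0.859151, 1.581041)
phase 3: p=0.9051, T=0.463, ωT=1.328810, cosh=2.020669, sinh=1.755877; start (x,ẋ)=(0.859151, 1.581041) → end (x,ẋ)=(1.779539, 2.963207)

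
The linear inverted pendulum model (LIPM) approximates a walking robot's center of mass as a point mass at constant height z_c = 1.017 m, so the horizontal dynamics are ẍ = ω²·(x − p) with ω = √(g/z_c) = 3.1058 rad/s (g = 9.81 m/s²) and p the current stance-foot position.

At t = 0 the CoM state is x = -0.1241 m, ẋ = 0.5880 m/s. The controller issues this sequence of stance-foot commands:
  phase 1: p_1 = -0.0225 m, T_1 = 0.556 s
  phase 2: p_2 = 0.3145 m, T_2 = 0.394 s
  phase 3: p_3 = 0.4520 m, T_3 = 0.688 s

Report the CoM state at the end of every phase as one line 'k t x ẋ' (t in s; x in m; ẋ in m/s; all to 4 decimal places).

phase 1: p=-0.0225, T=0.556, ωT=1.726825, cosh=2.900310, sinh=2.722462; start (x,ẋ)=(-0.124100, 0.588000) → end (x,ẋ)=(0.198254, 0.846311)
phase 2: p=0.3145, T=0.394, ωT=1.223685, cosh=1.846919, sinh=1.552775; start (x,ẋ)=(0.198254, 0.846311) → end (x,ẋ)=(0.522924, 1.002458)
phase 3: p=0.4520, T=0.688, ωT=2.136790, cosh=4.295117, sinh=4.177084; start (x,ẋ)=(0.522924, 1.002458) → end (x,ẋ)=(2.104864, 5.225787)

1 0.5560 0.1983 0.8463
2 0.9500 0.5229 1.0025
3 1.6380 2.1049 5.2258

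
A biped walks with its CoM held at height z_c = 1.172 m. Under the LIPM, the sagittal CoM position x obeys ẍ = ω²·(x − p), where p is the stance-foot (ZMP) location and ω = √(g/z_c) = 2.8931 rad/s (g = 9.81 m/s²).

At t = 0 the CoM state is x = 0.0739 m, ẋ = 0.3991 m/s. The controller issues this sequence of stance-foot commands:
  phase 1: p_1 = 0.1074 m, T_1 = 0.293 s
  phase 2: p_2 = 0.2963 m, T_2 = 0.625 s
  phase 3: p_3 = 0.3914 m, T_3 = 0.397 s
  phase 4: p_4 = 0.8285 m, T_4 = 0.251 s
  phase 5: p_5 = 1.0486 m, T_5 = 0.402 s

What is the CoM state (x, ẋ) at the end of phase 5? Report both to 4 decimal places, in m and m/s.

x = 1.6811, ẋ = 2.2394

phase 1: p=0.1074, T=0.293, ωT=0.847678, cosh=1.381315, sinh=0.952906; start (x,ẋ)=(0.073900, 0.399100) → end (x,ẋ)=(0.192578, 0.458928)
phase 2: p=0.2963, T=0.625, ωT=1.808188, cosh=3.131667, sinh=2.967716; start (x,ẋ)=(0.192578, 0.458928) → end (x,ẋ)=(0.442243, 0.546666)
phase 3: p=0.3914, T=0.397, ωT=1.148561, cosh=1.735372, sinh=1.418279; start (x,ẋ)=(0.442243, 0.546666) → end (x,ẋ)=(0.747622, 1.157288)
phase 4: p=0.8285, T=0.251, ωT=0.726168, cosh=1.275452, sinh=0.791693; start (x,ẋ)=(0.747622, 1.157288) → end (x,ẋ)=(1.042035, 1.290819)
phase 5: p=1.0486, T=0.402, ωT=1.163026, cosh=1.756070, sinh=1.443531; start (x,ẋ)=(1.042035, 1.290819) → end (x,ẋ)=(1.681134, 2.239351)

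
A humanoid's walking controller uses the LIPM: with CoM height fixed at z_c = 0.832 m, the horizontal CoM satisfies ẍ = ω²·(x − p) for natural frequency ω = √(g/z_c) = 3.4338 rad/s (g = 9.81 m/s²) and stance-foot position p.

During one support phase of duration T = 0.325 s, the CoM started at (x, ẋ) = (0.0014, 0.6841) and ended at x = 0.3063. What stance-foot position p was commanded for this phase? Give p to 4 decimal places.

ωT = 3.4338·0.325 = 1.115985; cosh(ωT) = 1.690083, sinh(ωT) = 1.362491
x(T) = p + (x₀−p)·cosh(ωT) + (ẋ₀/ω)·sinh(ωT) ⇒ p·(1 − cosh) = x(T) − x₀·cosh − (ẋ₀/ω)·sinh
numerator   = 0.3063 − (0.0014)·1.690083 − (0.6841/3.4338)·1.362491 = 0.032491
denominator = 1 − 1.690083 = -0.690083
p = 0.032491 / -0.690083 = -0.0471

p = -0.0471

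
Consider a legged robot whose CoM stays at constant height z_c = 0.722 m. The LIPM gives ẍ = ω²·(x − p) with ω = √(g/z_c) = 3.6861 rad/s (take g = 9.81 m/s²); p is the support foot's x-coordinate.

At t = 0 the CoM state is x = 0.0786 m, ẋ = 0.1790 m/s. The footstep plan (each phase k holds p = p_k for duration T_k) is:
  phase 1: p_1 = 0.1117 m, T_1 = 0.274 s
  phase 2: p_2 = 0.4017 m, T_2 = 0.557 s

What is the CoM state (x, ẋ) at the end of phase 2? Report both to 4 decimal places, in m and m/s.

phase 1: p=0.1117, T=0.274, ωT=1.009991, cosh=1.554900, sinh=1.190678; start (x,ẋ)=(0.078600, 0.179000) → end (x,ẋ)=(0.118053, 0.133053)
phase 2: p=0.4017, T=0.557, ωT=2.053158, cosh=3.960399, sinh=3.832070; start (x,ẋ)=(0.118053, 0.133053) → end (x,ẋ)=(-0.583333, -3.479683)

x = -0.5833, ẋ = -3.4797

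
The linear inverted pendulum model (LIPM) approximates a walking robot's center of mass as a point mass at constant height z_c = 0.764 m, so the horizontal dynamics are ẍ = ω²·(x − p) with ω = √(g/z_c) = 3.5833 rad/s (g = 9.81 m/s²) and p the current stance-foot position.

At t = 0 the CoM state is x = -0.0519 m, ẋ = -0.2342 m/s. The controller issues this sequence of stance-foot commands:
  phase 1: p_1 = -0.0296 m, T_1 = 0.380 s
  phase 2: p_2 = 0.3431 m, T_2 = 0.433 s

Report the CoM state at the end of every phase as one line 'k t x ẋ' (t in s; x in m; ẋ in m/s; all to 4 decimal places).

1 0.3800 -0.1951 -0.6327
2 0.8130 -1.3817 -5.9060

phase 1: p=-0.0296, T=0.380, ωT=1.361654, cosh=2.079440, sinh=1.823203; start (x,ẋ)=(-0.051900, -0.234200) → end (x,ẋ)=(-0.195134, -0.632693)
phase 2: p=0.3431, T=0.433, ωT=1.551569, cosh=2.465392, sinh=2.253476; start (x,ẋ)=(-0.195134, -0.632693) → end (x,ẋ)=(-1.381747, -5.906009)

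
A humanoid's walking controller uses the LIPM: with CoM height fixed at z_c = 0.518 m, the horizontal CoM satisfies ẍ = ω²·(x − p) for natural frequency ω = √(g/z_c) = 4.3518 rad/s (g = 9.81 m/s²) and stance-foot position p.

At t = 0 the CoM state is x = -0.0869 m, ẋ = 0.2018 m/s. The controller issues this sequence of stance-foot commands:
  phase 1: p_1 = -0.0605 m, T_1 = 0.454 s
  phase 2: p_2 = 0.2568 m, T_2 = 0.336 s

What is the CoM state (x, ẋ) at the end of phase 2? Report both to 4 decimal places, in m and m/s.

phase 1: p=-0.0605, T=0.454, ωT=1.975717, cosh=3.675226, sinh=3.536564; start (x,ẋ)=(-0.086900, 0.201800) → end (x,ẋ)=(0.006470, 0.335354)
phase 2: p=0.2568, T=0.336, ωT=1.462205, cosh=2.273594, sinh=2.041869; start (x,ẋ)=(0.006470, 0.335354) → end (x,ẋ)=(-0.155000, -1.461924)

x = -0.1550, ẋ = -1.4619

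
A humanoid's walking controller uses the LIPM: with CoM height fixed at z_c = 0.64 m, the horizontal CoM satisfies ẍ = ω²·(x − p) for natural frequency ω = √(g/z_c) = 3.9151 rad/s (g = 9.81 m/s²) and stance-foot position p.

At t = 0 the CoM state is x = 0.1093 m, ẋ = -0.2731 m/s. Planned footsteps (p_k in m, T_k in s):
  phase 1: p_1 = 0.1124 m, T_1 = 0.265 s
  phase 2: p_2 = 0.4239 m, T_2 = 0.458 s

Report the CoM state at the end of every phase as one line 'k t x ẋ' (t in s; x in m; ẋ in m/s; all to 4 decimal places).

1 0.2650 0.0214 -0.4487
2 0.7230 -1.1535 -5.9881

phase 1: p=0.1124, T=0.265, ωT=1.037502, cosh=1.588248, sinh=1.233909; start (x,ẋ)=(0.109300, -0.273100) → end (x,ẋ)=(0.021404, -0.448726)
phase 2: p=0.4239, T=0.458, ωT=1.793116, cosh=3.087292, sinh=2.920851; start (x,ẋ)=(0.021404, -0.448726) → end (x,ẋ)=(-1.153493, -5.988057)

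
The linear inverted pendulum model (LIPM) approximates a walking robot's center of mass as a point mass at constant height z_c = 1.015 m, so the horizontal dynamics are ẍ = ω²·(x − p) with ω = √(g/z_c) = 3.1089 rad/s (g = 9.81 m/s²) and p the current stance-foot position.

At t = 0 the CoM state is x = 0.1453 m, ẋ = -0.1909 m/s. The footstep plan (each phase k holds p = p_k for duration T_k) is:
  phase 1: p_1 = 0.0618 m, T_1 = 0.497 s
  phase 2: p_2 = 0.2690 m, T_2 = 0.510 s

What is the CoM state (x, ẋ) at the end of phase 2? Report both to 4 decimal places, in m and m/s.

x = -0.0019, ẋ = -0.7301

phase 1: p=0.0618, T=0.497, ωT=1.545123, cosh=2.450918, sinh=2.237632; start (x,ẋ)=(0.145300, -0.190900) → end (x,ẋ)=(0.129051, 0.112994)
phase 2: p=0.2690, T=0.510, ωT=1.585539, cosh=2.543380, sinh=2.338542; start (x,ẋ)=(0.129051, 0.112994) → end (x,ẋ)=(-0.001948, -0.730082)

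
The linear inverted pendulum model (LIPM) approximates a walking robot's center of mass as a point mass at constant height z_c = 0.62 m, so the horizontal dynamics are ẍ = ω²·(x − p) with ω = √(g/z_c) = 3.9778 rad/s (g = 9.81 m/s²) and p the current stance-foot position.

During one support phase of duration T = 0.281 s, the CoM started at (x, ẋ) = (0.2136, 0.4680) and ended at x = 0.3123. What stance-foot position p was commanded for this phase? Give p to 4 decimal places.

p = 0.3031

ωT = 3.9778·0.281 = 1.117762; cosh(ωT) = 1.692507, sinh(ωT) = 1.365496
x(T) = p + (x₀−p)·cosh(ωT) + (ẋ₀/ω)·sinh(ωT) ⇒ p·(1 − cosh) = x(T) − x₀·cosh − (ẋ₀/ω)·sinh
numerator   = 0.3123 − (0.2136)·1.692507 − (0.4680/3.9778)·1.365496 = -0.209874
denominator = 1 − 1.692507 = -0.692507
p = -0.209874 / -0.692507 = 0.3031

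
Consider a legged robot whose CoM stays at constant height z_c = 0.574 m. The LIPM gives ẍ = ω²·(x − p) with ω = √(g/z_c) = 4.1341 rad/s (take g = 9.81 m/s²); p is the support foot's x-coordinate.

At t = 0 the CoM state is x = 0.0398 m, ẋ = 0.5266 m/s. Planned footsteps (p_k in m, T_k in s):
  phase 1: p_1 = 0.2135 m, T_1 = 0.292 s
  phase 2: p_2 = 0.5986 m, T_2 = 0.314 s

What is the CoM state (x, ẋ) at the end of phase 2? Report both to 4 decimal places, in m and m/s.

x = -0.4551, ẋ = -3.8197

phase 1: p=0.2135, T=0.292, ωT=1.207157, cosh=1.821506, sinh=1.522459; start (x,ẋ)=(0.039800, 0.526600) → end (x,ẋ)=(0.091035, -0.134063)
phase 2: p=0.5986, T=0.314, ωT=1.298107, cosh=1.967703, sinh=1.694655; start (x,ẋ)=(0.091035, -0.134063) → end (x,ẋ)=(-0.455093, -3.819734)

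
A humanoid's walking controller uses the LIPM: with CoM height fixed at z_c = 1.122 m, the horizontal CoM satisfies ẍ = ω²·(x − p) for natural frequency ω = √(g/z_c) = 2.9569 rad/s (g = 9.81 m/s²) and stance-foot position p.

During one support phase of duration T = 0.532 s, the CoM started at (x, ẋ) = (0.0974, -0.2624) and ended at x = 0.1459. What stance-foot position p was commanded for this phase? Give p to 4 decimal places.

p = -0.0698

ωT = 2.9569·0.532 = 1.573071; cosh(ωT) = 2.514419, sinh(ωT) = 2.307012
x(T) = p + (x₀−p)·cosh(ωT) + (ẋ₀/ω)·sinh(ωT) ⇒ p·(1 − cosh) = x(T) − x₀·cosh − (ẋ₀/ω)·sinh
numerator   = 0.1459 − (0.0974)·2.514419 − (-0.2624/2.9569)·2.307012 = 0.105723
denominator = 1 − 2.514419 = -1.514419
p = 0.105723 / -1.514419 = -0.0698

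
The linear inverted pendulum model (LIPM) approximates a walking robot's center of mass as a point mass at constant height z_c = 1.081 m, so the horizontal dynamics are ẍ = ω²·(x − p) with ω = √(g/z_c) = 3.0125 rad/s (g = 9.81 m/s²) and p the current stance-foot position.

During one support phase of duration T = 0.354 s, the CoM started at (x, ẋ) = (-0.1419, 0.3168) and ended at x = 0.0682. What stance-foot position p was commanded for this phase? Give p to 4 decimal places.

ωT = 3.0125·0.354 = 1.066425; cosh(ωT) = 1.624606, sinh(ωT) = 1.280369
x(T) = p + (x₀−p)·cosh(ωT) + (ẋ₀/ω)·sinh(ωT) ⇒ p·(1 − cosh) = x(T) − x₀·cosh − (ẋ₀/ω)·sinh
numerator   = 0.0682 − (-0.1419)·1.624606 − (0.3168/3.0125)·1.280369 = 0.164086
denominator = 1 − 1.624606 = -0.624606
p = 0.164086 / -0.624606 = -0.2627

p = -0.2627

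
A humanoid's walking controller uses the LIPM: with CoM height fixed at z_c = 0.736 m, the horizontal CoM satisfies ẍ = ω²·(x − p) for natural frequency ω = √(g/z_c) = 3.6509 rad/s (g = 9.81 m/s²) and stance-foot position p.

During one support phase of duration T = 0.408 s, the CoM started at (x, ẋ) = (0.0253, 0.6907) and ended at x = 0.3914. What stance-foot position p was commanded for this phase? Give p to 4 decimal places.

ωT = 3.6509·0.408 = 1.489567; cosh(ωT) = 2.330323, sinh(ωT) = 2.104853
x(T) = p + (x₀−p)·cosh(ωT) + (ẋ₀/ω)·sinh(ωT) ⇒ p·(1 − cosh) = x(T) − x₀·cosh − (ẋ₀/ω)·sinh
numerator   = 0.3914 − (0.0253)·2.330323 − (0.6907/3.6509)·2.104853 = -0.065766
denominator = 1 − 2.330323 = -1.330323
p = -0.065766 / -1.330323 = 0.0494

p = 0.0494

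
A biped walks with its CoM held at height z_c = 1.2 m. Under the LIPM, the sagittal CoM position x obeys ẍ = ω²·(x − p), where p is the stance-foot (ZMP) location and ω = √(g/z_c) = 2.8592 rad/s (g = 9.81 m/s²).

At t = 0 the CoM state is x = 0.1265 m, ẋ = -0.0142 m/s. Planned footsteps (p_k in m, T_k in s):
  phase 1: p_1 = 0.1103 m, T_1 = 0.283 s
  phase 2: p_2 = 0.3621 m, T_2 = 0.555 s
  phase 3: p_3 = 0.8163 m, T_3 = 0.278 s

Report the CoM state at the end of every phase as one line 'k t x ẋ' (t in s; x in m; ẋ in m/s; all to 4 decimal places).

1 0.2830 0.1276 0.0226
2 0.8380 -0.2165 -1.5125
3 1.1160 -1.0264 -4.6182

phase 1: p=0.1103, T=0.283, ωT=0.809154, cosh=1.345620, sinh=0.900386; start (x,ẋ)=(0.126500, -0.014200) → end (x,ẋ)=(0.127627, 0.022597)
phase 2: p=0.3621, T=0.555, ωT=1.586856, cosh=2.546462, sinh=2.341894; start (x,ẋ)=(0.127627, 0.022597) → end (x,ẋ)=(-0.216467, -1.512473)
phase 3: p=0.8163, T=0.278, ωT=0.794858, cosh=1.332886, sinh=0.881240; start (x,ẋ)=(-0.216467, -1.512473) → end (x,ẋ)=(-1.026423, -4.618155)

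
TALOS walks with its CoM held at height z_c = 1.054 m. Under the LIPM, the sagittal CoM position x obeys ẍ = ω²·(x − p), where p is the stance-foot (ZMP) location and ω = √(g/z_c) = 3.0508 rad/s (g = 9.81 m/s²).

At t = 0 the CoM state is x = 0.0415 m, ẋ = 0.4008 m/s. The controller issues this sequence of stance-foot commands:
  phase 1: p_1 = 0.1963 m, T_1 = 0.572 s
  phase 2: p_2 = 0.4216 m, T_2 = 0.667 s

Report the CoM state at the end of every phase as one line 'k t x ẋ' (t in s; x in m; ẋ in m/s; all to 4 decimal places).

phase 1: p=0.1963, T=0.572, ωT=1.745058, cosh=2.950433, sinh=2.775798; start (x,ẋ)=(0.041500, 0.400800) → end (x,ẋ)=(0.104244, -0.128376)
phase 2: p=0.4216, T=0.667, ωT=2.034884, cosh=3.891029, sinh=3.760333; start (x,ẋ)=(0.104244, -0.128376) → end (x,ẋ)=(-0.971472, -4.140223)

1 0.5720 0.1042 -0.1284
2 1.2390 -0.9715 -4.1402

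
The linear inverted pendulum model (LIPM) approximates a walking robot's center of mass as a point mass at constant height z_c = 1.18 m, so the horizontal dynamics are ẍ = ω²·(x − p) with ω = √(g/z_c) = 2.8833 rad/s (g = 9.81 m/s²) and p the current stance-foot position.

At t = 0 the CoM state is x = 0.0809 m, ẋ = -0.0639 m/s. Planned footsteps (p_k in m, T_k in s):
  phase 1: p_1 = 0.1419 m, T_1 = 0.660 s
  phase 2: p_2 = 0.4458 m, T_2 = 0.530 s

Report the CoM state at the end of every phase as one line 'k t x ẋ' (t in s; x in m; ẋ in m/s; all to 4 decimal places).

phase 1: p=0.1419, T=0.660, ωT=1.902978, cosh=3.427479, sinh=3.278355; start (x,ẋ)=(0.080900, -0.063900) → end (x,ẋ)=(-0.139831, -0.795617)
phase 2: p=0.4458, T=0.530, ωT=1.528149, cosh=2.413287, sinh=2.196350; start (x,ẋ)=(-0.139831, -0.795617) → end (x,ẋ)=(-1.573557, -5.628702)

1 0.6600 -0.1398 -0.7956
2 1.1900 -1.5736 -5.6287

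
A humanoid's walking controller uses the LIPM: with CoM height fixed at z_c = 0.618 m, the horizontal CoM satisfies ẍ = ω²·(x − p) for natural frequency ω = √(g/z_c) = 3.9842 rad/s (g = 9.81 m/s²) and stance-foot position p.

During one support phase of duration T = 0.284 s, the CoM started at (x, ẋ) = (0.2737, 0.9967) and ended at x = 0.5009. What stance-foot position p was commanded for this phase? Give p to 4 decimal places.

ωT = 3.9842·0.284 = 1.131513; cosh(ωT) = 1.711444, sinh(ωT) = 1.388899
x(T) = p + (x₀−p)·cosh(ωT) + (ẋ₀/ω)·sinh(ωT) ⇒ p·(1 − cosh) = x(T) − x₀·cosh − (ẋ₀/ω)·sinh
numerator   = 0.5009 − (0.2737)·1.711444 − (0.9967/3.9842)·1.388899 = -0.314974
denominator = 1 − 1.711444 = -0.711444
p = -0.314974 / -0.711444 = 0.4427

p = 0.4427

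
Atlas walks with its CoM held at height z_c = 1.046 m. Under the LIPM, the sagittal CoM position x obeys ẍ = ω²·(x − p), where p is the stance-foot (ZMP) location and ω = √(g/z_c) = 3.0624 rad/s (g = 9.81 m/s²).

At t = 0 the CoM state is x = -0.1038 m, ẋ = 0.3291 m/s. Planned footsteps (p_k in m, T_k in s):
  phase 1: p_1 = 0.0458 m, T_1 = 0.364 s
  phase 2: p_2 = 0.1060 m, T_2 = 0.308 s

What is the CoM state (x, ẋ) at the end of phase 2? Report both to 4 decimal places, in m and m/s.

phase 1: p=0.0458, T=0.364, ωT=1.114714, cosh=1.688352, sinh=1.360343; start (x,ẋ)=(-0.103800, 0.329100) → end (x,ẋ)=(-0.060589, -0.067584)
phase 2: p=0.1060, T=0.308, ωT=0.943219, cosh=1.478804, sinh=1.089432; start (x,ẋ)=(-0.060589, -0.067584) → end (x,ẋ)=(-0.164395, -0.655729)

x = -0.1644, ẋ = -0.6557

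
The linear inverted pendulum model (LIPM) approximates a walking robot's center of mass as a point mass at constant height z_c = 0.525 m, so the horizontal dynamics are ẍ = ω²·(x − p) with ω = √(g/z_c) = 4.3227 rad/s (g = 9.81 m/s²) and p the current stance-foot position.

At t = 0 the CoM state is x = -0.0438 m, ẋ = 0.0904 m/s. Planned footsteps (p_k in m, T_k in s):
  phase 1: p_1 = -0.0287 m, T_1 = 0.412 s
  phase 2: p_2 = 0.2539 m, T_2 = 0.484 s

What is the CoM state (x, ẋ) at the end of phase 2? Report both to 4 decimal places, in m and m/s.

phase 1: p=-0.0287, T=0.412, ωT=1.780952, cosh=3.051992, sinh=2.883515; start (x,ẋ)=(-0.043800, 0.090400) → end (x,ẋ)=(-0.014483, 0.087685)
phase 2: p=0.2539, T=0.484, ωT=2.092187, cosh=4.113016, sinh=3.989599; start (x,ẋ)=(-0.014483, 0.087685) → end (x,ẋ)=(-0.769033, -4.267832)

x = -0.7690, ẋ = -4.2678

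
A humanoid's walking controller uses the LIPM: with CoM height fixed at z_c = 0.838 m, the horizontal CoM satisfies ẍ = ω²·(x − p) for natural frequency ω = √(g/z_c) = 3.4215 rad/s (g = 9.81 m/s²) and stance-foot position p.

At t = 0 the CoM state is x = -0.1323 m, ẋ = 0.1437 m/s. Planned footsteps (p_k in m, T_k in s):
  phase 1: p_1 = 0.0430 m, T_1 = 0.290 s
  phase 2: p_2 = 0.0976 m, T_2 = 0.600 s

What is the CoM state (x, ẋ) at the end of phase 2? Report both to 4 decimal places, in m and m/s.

phase 1: p=0.0430, T=0.290, ωT=0.992235, cosh=1.534002, sinh=1.163254; start (x,ẋ)=(-0.132300, 0.143700) → end (x,ẋ)=(-0.177055, -0.477271)
phase 2: p=0.0976, T=0.600, ωT=2.052900, cosh=3.959411, sinh=3.831049; start (x,ẋ)=(-0.177055, -0.477271) → end (x,ẋ)=(-1.524271, -5.489870)

x = -1.5243, ẋ = -5.4899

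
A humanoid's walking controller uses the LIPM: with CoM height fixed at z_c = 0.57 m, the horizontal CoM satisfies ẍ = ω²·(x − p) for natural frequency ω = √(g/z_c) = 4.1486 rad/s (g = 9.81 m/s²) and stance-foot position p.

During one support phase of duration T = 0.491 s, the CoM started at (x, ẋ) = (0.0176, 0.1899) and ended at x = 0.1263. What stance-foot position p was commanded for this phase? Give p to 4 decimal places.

ωT = 4.1486·0.491 = 2.036963; cosh(ωT) = 3.898855, sinh(ωT) = 3.768430
x(T) = p + (x₀−p)·cosh(ωT) + (ẋ₀/ω)·sinh(ωT) ⇒ p·(1 − cosh) = x(T) − x₀·cosh − (ẋ₀/ω)·sinh
numerator   = 0.1263 − (0.0176)·3.898855 − (0.1899/4.1486)·3.768430 = -0.114818
denominator = 1 − 3.898855 = -2.898855
p = -0.114818 / -2.898855 = 0.0396

p = 0.0396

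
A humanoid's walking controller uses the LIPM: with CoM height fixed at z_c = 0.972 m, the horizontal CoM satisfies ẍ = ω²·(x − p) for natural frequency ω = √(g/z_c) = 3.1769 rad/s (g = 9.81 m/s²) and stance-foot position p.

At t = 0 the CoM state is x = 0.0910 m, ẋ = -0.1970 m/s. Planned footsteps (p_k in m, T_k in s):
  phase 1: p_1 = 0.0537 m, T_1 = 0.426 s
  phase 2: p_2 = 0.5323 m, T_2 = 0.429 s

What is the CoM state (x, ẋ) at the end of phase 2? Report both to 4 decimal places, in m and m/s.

phase 1: p=0.0537, T=0.426, ωT=1.353359, cosh=2.064388, sinh=1.806018; start (x,ẋ)=(0.091000, -0.197000) → end (x,ẋ)=(0.018710, -0.192674)
phase 2: p=0.5323, T=0.429, ωT=1.362890, cosh=2.081695, sinh=1.825775; start (x,ẋ)=(0.018710, -0.192674) → end (x,ẋ)=(-0.647568, -3.380066)

x = -0.6476, ẋ = -3.3801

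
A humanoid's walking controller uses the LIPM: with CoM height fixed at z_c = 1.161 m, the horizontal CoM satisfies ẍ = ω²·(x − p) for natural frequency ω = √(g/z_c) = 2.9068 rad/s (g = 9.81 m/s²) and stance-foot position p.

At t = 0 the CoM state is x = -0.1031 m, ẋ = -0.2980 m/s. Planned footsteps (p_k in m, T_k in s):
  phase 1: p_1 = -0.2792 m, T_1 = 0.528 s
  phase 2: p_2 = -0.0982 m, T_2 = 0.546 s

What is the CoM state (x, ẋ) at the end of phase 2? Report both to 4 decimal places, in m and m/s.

x = 0.2817, ẋ = 1.1762

phase 1: p=-0.2792, T=0.528, ωT=1.534790, cosh=2.427927, sinh=2.212426; start (x,ẋ)=(-0.103100, -0.298000) → end (x,ẋ)=(-0.078456, 0.408991)
phase 2: p=-0.0982, T=0.546, ωT=1.587113, cosh=2.547063, sinh=2.342548; start (x,ẋ)=(-0.078456, 0.408991) → end (x,ẋ)=(0.281689, 1.176168)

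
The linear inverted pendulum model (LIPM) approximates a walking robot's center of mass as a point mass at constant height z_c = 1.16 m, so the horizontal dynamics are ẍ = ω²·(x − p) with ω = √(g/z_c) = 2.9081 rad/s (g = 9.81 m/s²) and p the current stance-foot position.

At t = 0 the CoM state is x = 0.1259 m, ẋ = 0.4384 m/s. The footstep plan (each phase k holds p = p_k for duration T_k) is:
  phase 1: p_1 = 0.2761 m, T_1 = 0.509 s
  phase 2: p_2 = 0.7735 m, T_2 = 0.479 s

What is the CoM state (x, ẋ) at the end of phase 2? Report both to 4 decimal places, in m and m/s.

phase 1: p=0.2761, T=0.509, ωT=1.480223, cosh=2.310756, sinh=2.083169; start (x,ẋ)=(0.125900, 0.438400) → end (x,ẋ)=(0.243065, 0.103114)
phase 2: p=0.7735, T=0.479, ωT=1.392980, cosh=2.137583, sinh=1.889249; start (x,ẋ)=(0.243065, 0.103114) → end (x,ẋ)=(-0.293361, -2.693861)

x = -0.2934, ẋ = -2.6939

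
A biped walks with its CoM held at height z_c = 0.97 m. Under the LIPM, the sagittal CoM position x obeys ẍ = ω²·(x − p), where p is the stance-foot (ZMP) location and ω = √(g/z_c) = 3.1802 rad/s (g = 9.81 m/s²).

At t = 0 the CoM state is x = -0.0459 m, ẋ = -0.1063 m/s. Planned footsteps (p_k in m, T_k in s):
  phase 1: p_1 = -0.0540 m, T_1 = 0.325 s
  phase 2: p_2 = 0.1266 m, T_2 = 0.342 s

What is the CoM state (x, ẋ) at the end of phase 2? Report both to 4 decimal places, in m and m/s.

x = -0.2749, ẋ = -1.0991

phase 1: p=-0.0540, T=0.325, ωT=1.033565, cosh=1.583403, sinh=1.227666; start (x,ẋ)=(-0.045900, -0.106300) → end (x,ẋ)=(-0.082210, -0.136692)
phase 2: p=0.1266, T=0.342, ωT=1.087628, cosh=1.652122, sinh=1.315107; start (x,ẋ)=(-0.082210, -0.136692) → end (x,ẋ)=(-0.274905, -1.099137)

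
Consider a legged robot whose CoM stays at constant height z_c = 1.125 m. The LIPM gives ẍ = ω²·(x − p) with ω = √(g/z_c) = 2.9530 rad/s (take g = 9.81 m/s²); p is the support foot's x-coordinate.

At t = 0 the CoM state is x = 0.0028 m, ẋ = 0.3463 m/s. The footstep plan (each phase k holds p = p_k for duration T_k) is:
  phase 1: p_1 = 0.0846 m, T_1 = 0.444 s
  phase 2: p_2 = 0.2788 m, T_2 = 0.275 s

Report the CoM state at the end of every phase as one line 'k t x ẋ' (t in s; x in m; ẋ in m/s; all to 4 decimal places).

phase 1: p=0.0846, T=0.444, ωT=1.311132, cosh=1.989943, sinh=1.720428; start (x,ẋ)=(0.002800, 0.346300) → end (x,ẋ)=(0.123578, 0.273539)
phase 2: p=0.2788, T=0.275, ωT=0.812075, cosh=1.348257, sinh=0.904321; start (x,ẋ)=(0.123578, 0.273539) → end (x,ẋ)=(0.153289, -0.045713)

1 0.4440 0.1236 0.2735
2 0.7190 0.1533 -0.0457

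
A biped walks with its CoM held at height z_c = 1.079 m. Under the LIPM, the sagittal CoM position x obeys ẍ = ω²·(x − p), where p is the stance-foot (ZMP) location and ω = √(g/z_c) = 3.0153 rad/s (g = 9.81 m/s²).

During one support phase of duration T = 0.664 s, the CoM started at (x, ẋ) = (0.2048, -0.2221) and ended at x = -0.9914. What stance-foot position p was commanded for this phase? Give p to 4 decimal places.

p = 0.5400

ωT = 3.0153·0.664 = 2.002159; cosh(ωT) = 3.770036, sinh(ωT) = 3.634992
x(T) = p + (x₀−p)·cosh(ωT) + (ẋ₀/ω)·sinh(ωT) ⇒ p·(1 − cosh) = x(T) − x₀·cosh − (ẋ₀/ω)·sinh
numerator   = -0.9914 − (0.2048)·3.770036 − (-0.2221/3.0153)·3.634992 = -1.495758
denominator = 1 − 3.770036 = -2.770036
p = -1.495758 / -2.770036 = 0.5400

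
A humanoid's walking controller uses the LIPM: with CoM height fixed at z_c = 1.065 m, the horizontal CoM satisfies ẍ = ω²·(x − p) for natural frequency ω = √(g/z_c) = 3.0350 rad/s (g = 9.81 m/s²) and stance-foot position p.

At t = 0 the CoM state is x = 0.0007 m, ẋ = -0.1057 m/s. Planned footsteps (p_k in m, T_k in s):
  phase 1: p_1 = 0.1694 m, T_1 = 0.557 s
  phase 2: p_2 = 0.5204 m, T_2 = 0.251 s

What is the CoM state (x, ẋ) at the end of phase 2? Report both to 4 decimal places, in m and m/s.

x = -1.1252, ẋ = -4.4621

phase 1: p=0.1694, T=0.557, ωT=1.690495, cosh=2.803296, sinh=2.618868; start (x,ẋ)=(0.000700, -0.105700) → end (x,ẋ)=(-0.394723, -1.637181)
phase 2: p=0.5204, T=0.251, ωT=0.761785, cosh=1.304464, sinh=0.837632; start (x,ẋ)=(-0.394723, -1.637181) → end (x,ẋ)=(-1.125193, -4.462083)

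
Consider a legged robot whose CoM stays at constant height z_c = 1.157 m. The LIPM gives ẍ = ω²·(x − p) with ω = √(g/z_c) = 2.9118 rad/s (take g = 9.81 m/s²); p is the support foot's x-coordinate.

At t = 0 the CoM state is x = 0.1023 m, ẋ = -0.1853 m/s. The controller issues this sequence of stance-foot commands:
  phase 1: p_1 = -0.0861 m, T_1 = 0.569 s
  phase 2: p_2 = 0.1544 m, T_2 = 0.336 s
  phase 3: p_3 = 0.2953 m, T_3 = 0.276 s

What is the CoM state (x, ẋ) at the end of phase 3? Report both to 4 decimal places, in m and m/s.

phase 1: p=-0.0861, T=0.569, ωT=1.656814, cosh=2.716664, sinh=2.525918; start (x,ẋ)=(0.102300, -0.185300) → end (x,ẋ)=(0.264976, 0.882278)
phase 2: p=0.1544, T=0.336, ωT=0.978365, cosh=1.518014, sinh=1.142089; start (x,ẋ)=(0.264976, 0.882278) → end (x,ẋ)=(0.668310, 1.707036)
phase 3: p=0.2953, T=0.276, ωT=0.803657, cosh=1.340692, sinh=0.893003; start (x,ẋ)=(0.668310, 1.707036) → end (x,ẋ)=(1.318912, 3.258526)

x = 1.3189, ẋ = 3.2585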